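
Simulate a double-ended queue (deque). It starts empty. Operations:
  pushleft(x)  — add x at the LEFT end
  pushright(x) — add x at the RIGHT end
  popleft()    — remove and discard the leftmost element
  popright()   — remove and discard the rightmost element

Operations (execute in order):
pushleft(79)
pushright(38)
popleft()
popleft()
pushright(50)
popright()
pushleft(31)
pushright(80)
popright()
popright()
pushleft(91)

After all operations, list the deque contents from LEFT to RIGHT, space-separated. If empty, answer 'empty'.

pushleft(79): [79]
pushright(38): [79, 38]
popleft(): [38]
popleft(): []
pushright(50): [50]
popright(): []
pushleft(31): [31]
pushright(80): [31, 80]
popright(): [31]
popright(): []
pushleft(91): [91]

Answer: 91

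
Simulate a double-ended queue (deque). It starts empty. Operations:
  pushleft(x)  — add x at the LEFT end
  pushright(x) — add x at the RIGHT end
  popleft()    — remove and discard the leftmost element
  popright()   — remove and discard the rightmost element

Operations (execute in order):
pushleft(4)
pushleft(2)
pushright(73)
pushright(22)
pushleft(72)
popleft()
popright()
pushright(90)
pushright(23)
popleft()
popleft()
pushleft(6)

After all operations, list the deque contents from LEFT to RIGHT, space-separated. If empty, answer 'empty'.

Answer: 6 73 90 23

Derivation:
pushleft(4): [4]
pushleft(2): [2, 4]
pushright(73): [2, 4, 73]
pushright(22): [2, 4, 73, 22]
pushleft(72): [72, 2, 4, 73, 22]
popleft(): [2, 4, 73, 22]
popright(): [2, 4, 73]
pushright(90): [2, 4, 73, 90]
pushright(23): [2, 4, 73, 90, 23]
popleft(): [4, 73, 90, 23]
popleft(): [73, 90, 23]
pushleft(6): [6, 73, 90, 23]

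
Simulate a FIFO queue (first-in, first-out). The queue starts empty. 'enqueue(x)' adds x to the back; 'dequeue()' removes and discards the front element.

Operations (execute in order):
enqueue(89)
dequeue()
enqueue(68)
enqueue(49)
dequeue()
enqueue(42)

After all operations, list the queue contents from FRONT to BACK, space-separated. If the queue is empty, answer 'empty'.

Answer: 49 42

Derivation:
enqueue(89): [89]
dequeue(): []
enqueue(68): [68]
enqueue(49): [68, 49]
dequeue(): [49]
enqueue(42): [49, 42]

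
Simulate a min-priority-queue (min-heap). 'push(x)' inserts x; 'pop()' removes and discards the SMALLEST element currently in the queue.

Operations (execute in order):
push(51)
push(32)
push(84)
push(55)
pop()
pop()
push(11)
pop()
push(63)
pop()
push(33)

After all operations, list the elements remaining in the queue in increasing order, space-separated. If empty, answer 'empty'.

push(51): heap contents = [51]
push(32): heap contents = [32, 51]
push(84): heap contents = [32, 51, 84]
push(55): heap contents = [32, 51, 55, 84]
pop() → 32: heap contents = [51, 55, 84]
pop() → 51: heap contents = [55, 84]
push(11): heap contents = [11, 55, 84]
pop() → 11: heap contents = [55, 84]
push(63): heap contents = [55, 63, 84]
pop() → 55: heap contents = [63, 84]
push(33): heap contents = [33, 63, 84]

Answer: 33 63 84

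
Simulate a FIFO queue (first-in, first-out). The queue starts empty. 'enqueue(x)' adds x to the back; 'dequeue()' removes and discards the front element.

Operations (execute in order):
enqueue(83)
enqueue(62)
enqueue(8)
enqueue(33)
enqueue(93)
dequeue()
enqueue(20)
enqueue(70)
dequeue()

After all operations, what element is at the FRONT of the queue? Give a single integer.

Answer: 8

Derivation:
enqueue(83): queue = [83]
enqueue(62): queue = [83, 62]
enqueue(8): queue = [83, 62, 8]
enqueue(33): queue = [83, 62, 8, 33]
enqueue(93): queue = [83, 62, 8, 33, 93]
dequeue(): queue = [62, 8, 33, 93]
enqueue(20): queue = [62, 8, 33, 93, 20]
enqueue(70): queue = [62, 8, 33, 93, 20, 70]
dequeue(): queue = [8, 33, 93, 20, 70]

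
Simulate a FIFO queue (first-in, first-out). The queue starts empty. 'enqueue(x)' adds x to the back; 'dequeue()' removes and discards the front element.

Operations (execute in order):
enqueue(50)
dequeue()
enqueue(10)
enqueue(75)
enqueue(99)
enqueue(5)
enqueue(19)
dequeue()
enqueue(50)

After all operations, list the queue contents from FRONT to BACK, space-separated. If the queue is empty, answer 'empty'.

Answer: 75 99 5 19 50

Derivation:
enqueue(50): [50]
dequeue(): []
enqueue(10): [10]
enqueue(75): [10, 75]
enqueue(99): [10, 75, 99]
enqueue(5): [10, 75, 99, 5]
enqueue(19): [10, 75, 99, 5, 19]
dequeue(): [75, 99, 5, 19]
enqueue(50): [75, 99, 5, 19, 50]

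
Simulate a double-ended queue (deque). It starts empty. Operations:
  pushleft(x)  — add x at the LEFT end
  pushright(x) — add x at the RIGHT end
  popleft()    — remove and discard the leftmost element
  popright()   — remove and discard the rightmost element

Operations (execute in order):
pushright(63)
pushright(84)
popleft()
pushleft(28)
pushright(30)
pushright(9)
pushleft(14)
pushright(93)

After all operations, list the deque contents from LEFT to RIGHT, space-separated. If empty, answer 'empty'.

pushright(63): [63]
pushright(84): [63, 84]
popleft(): [84]
pushleft(28): [28, 84]
pushright(30): [28, 84, 30]
pushright(9): [28, 84, 30, 9]
pushleft(14): [14, 28, 84, 30, 9]
pushright(93): [14, 28, 84, 30, 9, 93]

Answer: 14 28 84 30 9 93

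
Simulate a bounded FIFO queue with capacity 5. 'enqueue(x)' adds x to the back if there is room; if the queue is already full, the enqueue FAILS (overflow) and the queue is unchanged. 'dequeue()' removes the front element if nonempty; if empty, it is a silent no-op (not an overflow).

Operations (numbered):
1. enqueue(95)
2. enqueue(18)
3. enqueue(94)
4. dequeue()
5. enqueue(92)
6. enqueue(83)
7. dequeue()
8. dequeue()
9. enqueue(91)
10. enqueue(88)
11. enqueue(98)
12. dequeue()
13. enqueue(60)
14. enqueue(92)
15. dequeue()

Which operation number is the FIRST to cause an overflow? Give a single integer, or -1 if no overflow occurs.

1. enqueue(95): size=1
2. enqueue(18): size=2
3. enqueue(94): size=3
4. dequeue(): size=2
5. enqueue(92): size=3
6. enqueue(83): size=4
7. dequeue(): size=3
8. dequeue(): size=2
9. enqueue(91): size=3
10. enqueue(88): size=4
11. enqueue(98): size=5
12. dequeue(): size=4
13. enqueue(60): size=5
14. enqueue(92): size=5=cap → OVERFLOW (fail)
15. dequeue(): size=4

Answer: 14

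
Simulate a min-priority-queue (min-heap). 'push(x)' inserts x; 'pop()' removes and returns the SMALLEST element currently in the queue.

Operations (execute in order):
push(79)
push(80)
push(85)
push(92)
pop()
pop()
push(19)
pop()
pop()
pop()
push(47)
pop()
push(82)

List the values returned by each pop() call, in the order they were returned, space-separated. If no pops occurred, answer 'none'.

Answer: 79 80 19 85 92 47

Derivation:
push(79): heap contents = [79]
push(80): heap contents = [79, 80]
push(85): heap contents = [79, 80, 85]
push(92): heap contents = [79, 80, 85, 92]
pop() → 79: heap contents = [80, 85, 92]
pop() → 80: heap contents = [85, 92]
push(19): heap contents = [19, 85, 92]
pop() → 19: heap contents = [85, 92]
pop() → 85: heap contents = [92]
pop() → 92: heap contents = []
push(47): heap contents = [47]
pop() → 47: heap contents = []
push(82): heap contents = [82]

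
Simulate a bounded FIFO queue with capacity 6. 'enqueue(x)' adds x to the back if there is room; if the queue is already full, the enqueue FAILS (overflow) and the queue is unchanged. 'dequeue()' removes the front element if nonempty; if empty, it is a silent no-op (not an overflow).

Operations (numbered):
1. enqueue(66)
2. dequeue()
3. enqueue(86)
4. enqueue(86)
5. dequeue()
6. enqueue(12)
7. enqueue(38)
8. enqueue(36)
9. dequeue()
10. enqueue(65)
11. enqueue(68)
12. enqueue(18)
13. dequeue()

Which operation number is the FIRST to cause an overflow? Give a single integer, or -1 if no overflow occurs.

1. enqueue(66): size=1
2. dequeue(): size=0
3. enqueue(86): size=1
4. enqueue(86): size=2
5. dequeue(): size=1
6. enqueue(12): size=2
7. enqueue(38): size=3
8. enqueue(36): size=4
9. dequeue(): size=3
10. enqueue(65): size=4
11. enqueue(68): size=5
12. enqueue(18): size=6
13. dequeue(): size=5

Answer: -1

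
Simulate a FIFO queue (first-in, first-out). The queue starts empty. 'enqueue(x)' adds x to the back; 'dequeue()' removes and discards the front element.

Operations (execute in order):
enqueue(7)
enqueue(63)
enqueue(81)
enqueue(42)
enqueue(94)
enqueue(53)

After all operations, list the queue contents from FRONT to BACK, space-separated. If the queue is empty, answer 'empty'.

Answer: 7 63 81 42 94 53

Derivation:
enqueue(7): [7]
enqueue(63): [7, 63]
enqueue(81): [7, 63, 81]
enqueue(42): [7, 63, 81, 42]
enqueue(94): [7, 63, 81, 42, 94]
enqueue(53): [7, 63, 81, 42, 94, 53]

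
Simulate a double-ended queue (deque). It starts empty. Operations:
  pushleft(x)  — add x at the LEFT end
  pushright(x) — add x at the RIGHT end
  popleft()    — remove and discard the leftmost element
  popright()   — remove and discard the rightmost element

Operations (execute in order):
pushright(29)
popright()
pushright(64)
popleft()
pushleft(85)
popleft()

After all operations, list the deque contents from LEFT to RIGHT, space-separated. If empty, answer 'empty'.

Answer: empty

Derivation:
pushright(29): [29]
popright(): []
pushright(64): [64]
popleft(): []
pushleft(85): [85]
popleft(): []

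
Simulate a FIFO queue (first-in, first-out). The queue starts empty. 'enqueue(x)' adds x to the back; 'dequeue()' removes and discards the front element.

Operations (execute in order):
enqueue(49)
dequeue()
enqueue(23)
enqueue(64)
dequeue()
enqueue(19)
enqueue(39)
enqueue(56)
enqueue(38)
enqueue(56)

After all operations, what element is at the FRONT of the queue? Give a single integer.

Answer: 64

Derivation:
enqueue(49): queue = [49]
dequeue(): queue = []
enqueue(23): queue = [23]
enqueue(64): queue = [23, 64]
dequeue(): queue = [64]
enqueue(19): queue = [64, 19]
enqueue(39): queue = [64, 19, 39]
enqueue(56): queue = [64, 19, 39, 56]
enqueue(38): queue = [64, 19, 39, 56, 38]
enqueue(56): queue = [64, 19, 39, 56, 38, 56]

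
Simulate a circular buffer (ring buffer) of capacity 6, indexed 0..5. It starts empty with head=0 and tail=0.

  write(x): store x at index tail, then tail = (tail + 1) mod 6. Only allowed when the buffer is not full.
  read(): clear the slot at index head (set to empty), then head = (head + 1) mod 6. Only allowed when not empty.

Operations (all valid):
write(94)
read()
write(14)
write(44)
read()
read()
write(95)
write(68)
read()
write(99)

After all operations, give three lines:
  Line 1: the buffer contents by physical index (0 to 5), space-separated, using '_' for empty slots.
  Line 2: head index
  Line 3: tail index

write(94): buf=[94 _ _ _ _ _], head=0, tail=1, size=1
read(): buf=[_ _ _ _ _ _], head=1, tail=1, size=0
write(14): buf=[_ 14 _ _ _ _], head=1, tail=2, size=1
write(44): buf=[_ 14 44 _ _ _], head=1, tail=3, size=2
read(): buf=[_ _ 44 _ _ _], head=2, tail=3, size=1
read(): buf=[_ _ _ _ _ _], head=3, tail=3, size=0
write(95): buf=[_ _ _ 95 _ _], head=3, tail=4, size=1
write(68): buf=[_ _ _ 95 68 _], head=3, tail=5, size=2
read(): buf=[_ _ _ _ 68 _], head=4, tail=5, size=1
write(99): buf=[_ _ _ _ 68 99], head=4, tail=0, size=2

Answer: _ _ _ _ 68 99
4
0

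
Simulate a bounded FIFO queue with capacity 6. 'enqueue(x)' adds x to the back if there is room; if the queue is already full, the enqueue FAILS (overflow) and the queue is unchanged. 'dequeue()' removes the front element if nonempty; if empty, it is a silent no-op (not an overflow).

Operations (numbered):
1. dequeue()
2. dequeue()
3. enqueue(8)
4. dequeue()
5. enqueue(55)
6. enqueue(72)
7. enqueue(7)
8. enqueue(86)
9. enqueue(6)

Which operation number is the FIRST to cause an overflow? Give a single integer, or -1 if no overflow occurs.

1. dequeue(): empty, no-op, size=0
2. dequeue(): empty, no-op, size=0
3. enqueue(8): size=1
4. dequeue(): size=0
5. enqueue(55): size=1
6. enqueue(72): size=2
7. enqueue(7): size=3
8. enqueue(86): size=4
9. enqueue(6): size=5

Answer: -1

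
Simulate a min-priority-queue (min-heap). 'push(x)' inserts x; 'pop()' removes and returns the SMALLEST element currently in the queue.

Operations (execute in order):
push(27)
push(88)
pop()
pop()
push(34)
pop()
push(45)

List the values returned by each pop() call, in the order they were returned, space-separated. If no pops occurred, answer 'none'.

Answer: 27 88 34

Derivation:
push(27): heap contents = [27]
push(88): heap contents = [27, 88]
pop() → 27: heap contents = [88]
pop() → 88: heap contents = []
push(34): heap contents = [34]
pop() → 34: heap contents = []
push(45): heap contents = [45]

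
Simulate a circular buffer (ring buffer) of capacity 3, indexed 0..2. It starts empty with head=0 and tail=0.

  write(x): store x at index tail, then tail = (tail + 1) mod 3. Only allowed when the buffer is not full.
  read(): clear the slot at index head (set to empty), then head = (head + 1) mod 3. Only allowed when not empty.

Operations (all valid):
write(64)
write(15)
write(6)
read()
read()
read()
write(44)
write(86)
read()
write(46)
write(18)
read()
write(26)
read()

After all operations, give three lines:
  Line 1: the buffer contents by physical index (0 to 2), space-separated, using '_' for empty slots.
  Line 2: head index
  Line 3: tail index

Answer: 18 26 _
0
2

Derivation:
write(64): buf=[64 _ _], head=0, tail=1, size=1
write(15): buf=[64 15 _], head=0, tail=2, size=2
write(6): buf=[64 15 6], head=0, tail=0, size=3
read(): buf=[_ 15 6], head=1, tail=0, size=2
read(): buf=[_ _ 6], head=2, tail=0, size=1
read(): buf=[_ _ _], head=0, tail=0, size=0
write(44): buf=[44 _ _], head=0, tail=1, size=1
write(86): buf=[44 86 _], head=0, tail=2, size=2
read(): buf=[_ 86 _], head=1, tail=2, size=1
write(46): buf=[_ 86 46], head=1, tail=0, size=2
write(18): buf=[18 86 46], head=1, tail=1, size=3
read(): buf=[18 _ 46], head=2, tail=1, size=2
write(26): buf=[18 26 46], head=2, tail=2, size=3
read(): buf=[18 26 _], head=0, tail=2, size=2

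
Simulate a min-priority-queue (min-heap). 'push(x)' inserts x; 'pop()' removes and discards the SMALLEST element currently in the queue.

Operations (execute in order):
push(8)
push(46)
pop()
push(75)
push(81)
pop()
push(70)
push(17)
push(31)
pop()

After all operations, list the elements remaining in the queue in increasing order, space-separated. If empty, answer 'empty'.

Answer: 31 70 75 81

Derivation:
push(8): heap contents = [8]
push(46): heap contents = [8, 46]
pop() → 8: heap contents = [46]
push(75): heap contents = [46, 75]
push(81): heap contents = [46, 75, 81]
pop() → 46: heap contents = [75, 81]
push(70): heap contents = [70, 75, 81]
push(17): heap contents = [17, 70, 75, 81]
push(31): heap contents = [17, 31, 70, 75, 81]
pop() → 17: heap contents = [31, 70, 75, 81]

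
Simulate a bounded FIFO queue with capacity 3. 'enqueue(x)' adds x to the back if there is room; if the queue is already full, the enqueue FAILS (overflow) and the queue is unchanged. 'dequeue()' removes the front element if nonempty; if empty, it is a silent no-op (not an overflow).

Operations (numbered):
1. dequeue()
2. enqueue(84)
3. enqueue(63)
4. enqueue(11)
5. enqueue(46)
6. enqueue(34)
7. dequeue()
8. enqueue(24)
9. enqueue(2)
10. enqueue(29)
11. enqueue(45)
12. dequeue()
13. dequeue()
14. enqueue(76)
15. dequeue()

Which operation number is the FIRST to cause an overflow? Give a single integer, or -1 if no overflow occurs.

Answer: 5

Derivation:
1. dequeue(): empty, no-op, size=0
2. enqueue(84): size=1
3. enqueue(63): size=2
4. enqueue(11): size=3
5. enqueue(46): size=3=cap → OVERFLOW (fail)
6. enqueue(34): size=3=cap → OVERFLOW (fail)
7. dequeue(): size=2
8. enqueue(24): size=3
9. enqueue(2): size=3=cap → OVERFLOW (fail)
10. enqueue(29): size=3=cap → OVERFLOW (fail)
11. enqueue(45): size=3=cap → OVERFLOW (fail)
12. dequeue(): size=2
13. dequeue(): size=1
14. enqueue(76): size=2
15. dequeue(): size=1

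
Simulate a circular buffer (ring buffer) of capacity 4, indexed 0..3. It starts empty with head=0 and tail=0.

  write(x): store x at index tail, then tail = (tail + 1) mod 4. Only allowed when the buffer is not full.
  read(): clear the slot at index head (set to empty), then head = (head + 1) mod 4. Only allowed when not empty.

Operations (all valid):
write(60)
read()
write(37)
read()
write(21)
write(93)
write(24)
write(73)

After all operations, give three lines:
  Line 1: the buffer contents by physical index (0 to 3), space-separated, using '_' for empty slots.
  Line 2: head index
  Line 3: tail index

Answer: 24 73 21 93
2
2

Derivation:
write(60): buf=[60 _ _ _], head=0, tail=1, size=1
read(): buf=[_ _ _ _], head=1, tail=1, size=0
write(37): buf=[_ 37 _ _], head=1, tail=2, size=1
read(): buf=[_ _ _ _], head=2, tail=2, size=0
write(21): buf=[_ _ 21 _], head=2, tail=3, size=1
write(93): buf=[_ _ 21 93], head=2, tail=0, size=2
write(24): buf=[24 _ 21 93], head=2, tail=1, size=3
write(73): buf=[24 73 21 93], head=2, tail=2, size=4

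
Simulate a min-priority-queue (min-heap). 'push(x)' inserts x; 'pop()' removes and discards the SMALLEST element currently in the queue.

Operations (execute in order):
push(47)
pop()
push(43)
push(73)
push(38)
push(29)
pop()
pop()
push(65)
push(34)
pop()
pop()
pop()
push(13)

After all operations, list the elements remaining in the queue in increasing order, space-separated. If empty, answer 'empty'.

Answer: 13 73

Derivation:
push(47): heap contents = [47]
pop() → 47: heap contents = []
push(43): heap contents = [43]
push(73): heap contents = [43, 73]
push(38): heap contents = [38, 43, 73]
push(29): heap contents = [29, 38, 43, 73]
pop() → 29: heap contents = [38, 43, 73]
pop() → 38: heap contents = [43, 73]
push(65): heap contents = [43, 65, 73]
push(34): heap contents = [34, 43, 65, 73]
pop() → 34: heap contents = [43, 65, 73]
pop() → 43: heap contents = [65, 73]
pop() → 65: heap contents = [73]
push(13): heap contents = [13, 73]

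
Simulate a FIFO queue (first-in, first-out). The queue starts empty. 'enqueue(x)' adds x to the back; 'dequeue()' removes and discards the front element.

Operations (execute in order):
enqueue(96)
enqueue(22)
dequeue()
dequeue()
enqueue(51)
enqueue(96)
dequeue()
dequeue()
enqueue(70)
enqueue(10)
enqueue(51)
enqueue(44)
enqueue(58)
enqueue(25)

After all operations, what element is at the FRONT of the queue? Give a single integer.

Answer: 70

Derivation:
enqueue(96): queue = [96]
enqueue(22): queue = [96, 22]
dequeue(): queue = [22]
dequeue(): queue = []
enqueue(51): queue = [51]
enqueue(96): queue = [51, 96]
dequeue(): queue = [96]
dequeue(): queue = []
enqueue(70): queue = [70]
enqueue(10): queue = [70, 10]
enqueue(51): queue = [70, 10, 51]
enqueue(44): queue = [70, 10, 51, 44]
enqueue(58): queue = [70, 10, 51, 44, 58]
enqueue(25): queue = [70, 10, 51, 44, 58, 25]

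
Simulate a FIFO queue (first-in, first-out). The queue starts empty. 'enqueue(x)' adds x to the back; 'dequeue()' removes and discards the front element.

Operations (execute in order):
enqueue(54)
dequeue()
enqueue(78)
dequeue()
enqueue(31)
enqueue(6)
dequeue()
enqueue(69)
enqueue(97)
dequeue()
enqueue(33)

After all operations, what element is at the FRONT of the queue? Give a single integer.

enqueue(54): queue = [54]
dequeue(): queue = []
enqueue(78): queue = [78]
dequeue(): queue = []
enqueue(31): queue = [31]
enqueue(6): queue = [31, 6]
dequeue(): queue = [6]
enqueue(69): queue = [6, 69]
enqueue(97): queue = [6, 69, 97]
dequeue(): queue = [69, 97]
enqueue(33): queue = [69, 97, 33]

Answer: 69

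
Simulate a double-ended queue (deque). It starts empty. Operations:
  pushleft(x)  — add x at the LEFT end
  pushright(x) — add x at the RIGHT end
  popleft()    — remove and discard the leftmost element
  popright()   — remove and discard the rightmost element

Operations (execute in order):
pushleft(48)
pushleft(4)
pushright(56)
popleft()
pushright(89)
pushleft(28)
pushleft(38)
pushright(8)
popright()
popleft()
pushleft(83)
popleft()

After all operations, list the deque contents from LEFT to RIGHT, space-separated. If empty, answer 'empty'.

pushleft(48): [48]
pushleft(4): [4, 48]
pushright(56): [4, 48, 56]
popleft(): [48, 56]
pushright(89): [48, 56, 89]
pushleft(28): [28, 48, 56, 89]
pushleft(38): [38, 28, 48, 56, 89]
pushright(8): [38, 28, 48, 56, 89, 8]
popright(): [38, 28, 48, 56, 89]
popleft(): [28, 48, 56, 89]
pushleft(83): [83, 28, 48, 56, 89]
popleft(): [28, 48, 56, 89]

Answer: 28 48 56 89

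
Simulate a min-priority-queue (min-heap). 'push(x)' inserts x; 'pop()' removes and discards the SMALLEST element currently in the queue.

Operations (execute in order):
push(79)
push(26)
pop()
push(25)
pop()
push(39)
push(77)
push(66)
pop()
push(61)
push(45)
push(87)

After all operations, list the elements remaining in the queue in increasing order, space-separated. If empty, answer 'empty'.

Answer: 45 61 66 77 79 87

Derivation:
push(79): heap contents = [79]
push(26): heap contents = [26, 79]
pop() → 26: heap contents = [79]
push(25): heap contents = [25, 79]
pop() → 25: heap contents = [79]
push(39): heap contents = [39, 79]
push(77): heap contents = [39, 77, 79]
push(66): heap contents = [39, 66, 77, 79]
pop() → 39: heap contents = [66, 77, 79]
push(61): heap contents = [61, 66, 77, 79]
push(45): heap contents = [45, 61, 66, 77, 79]
push(87): heap contents = [45, 61, 66, 77, 79, 87]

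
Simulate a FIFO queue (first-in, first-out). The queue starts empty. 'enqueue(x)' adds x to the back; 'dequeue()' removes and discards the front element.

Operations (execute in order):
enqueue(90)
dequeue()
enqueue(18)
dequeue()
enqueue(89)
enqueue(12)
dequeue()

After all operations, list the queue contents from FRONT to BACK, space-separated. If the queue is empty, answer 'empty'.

Answer: 12

Derivation:
enqueue(90): [90]
dequeue(): []
enqueue(18): [18]
dequeue(): []
enqueue(89): [89]
enqueue(12): [89, 12]
dequeue(): [12]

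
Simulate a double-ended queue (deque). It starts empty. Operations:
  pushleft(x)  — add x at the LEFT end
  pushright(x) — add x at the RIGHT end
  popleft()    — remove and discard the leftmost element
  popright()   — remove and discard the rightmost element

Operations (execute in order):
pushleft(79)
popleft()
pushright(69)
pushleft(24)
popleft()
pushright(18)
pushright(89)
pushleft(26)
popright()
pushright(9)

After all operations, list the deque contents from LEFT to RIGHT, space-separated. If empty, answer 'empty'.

Answer: 26 69 18 9

Derivation:
pushleft(79): [79]
popleft(): []
pushright(69): [69]
pushleft(24): [24, 69]
popleft(): [69]
pushright(18): [69, 18]
pushright(89): [69, 18, 89]
pushleft(26): [26, 69, 18, 89]
popright(): [26, 69, 18]
pushright(9): [26, 69, 18, 9]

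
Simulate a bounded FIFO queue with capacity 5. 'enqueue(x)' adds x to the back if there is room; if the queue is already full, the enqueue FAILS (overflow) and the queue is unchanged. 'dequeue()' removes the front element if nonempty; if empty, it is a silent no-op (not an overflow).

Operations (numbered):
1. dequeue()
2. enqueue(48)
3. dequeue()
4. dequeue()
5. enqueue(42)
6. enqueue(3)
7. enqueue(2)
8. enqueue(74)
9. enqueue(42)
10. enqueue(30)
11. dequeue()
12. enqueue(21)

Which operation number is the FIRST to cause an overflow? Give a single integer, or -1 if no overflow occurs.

1. dequeue(): empty, no-op, size=0
2. enqueue(48): size=1
3. dequeue(): size=0
4. dequeue(): empty, no-op, size=0
5. enqueue(42): size=1
6. enqueue(3): size=2
7. enqueue(2): size=3
8. enqueue(74): size=4
9. enqueue(42): size=5
10. enqueue(30): size=5=cap → OVERFLOW (fail)
11. dequeue(): size=4
12. enqueue(21): size=5

Answer: 10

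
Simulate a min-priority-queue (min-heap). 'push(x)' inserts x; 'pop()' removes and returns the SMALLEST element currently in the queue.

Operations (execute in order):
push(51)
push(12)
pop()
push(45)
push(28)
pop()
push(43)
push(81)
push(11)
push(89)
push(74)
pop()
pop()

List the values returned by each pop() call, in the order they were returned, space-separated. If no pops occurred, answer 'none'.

Answer: 12 28 11 43

Derivation:
push(51): heap contents = [51]
push(12): heap contents = [12, 51]
pop() → 12: heap contents = [51]
push(45): heap contents = [45, 51]
push(28): heap contents = [28, 45, 51]
pop() → 28: heap contents = [45, 51]
push(43): heap contents = [43, 45, 51]
push(81): heap contents = [43, 45, 51, 81]
push(11): heap contents = [11, 43, 45, 51, 81]
push(89): heap contents = [11, 43, 45, 51, 81, 89]
push(74): heap contents = [11, 43, 45, 51, 74, 81, 89]
pop() → 11: heap contents = [43, 45, 51, 74, 81, 89]
pop() → 43: heap contents = [45, 51, 74, 81, 89]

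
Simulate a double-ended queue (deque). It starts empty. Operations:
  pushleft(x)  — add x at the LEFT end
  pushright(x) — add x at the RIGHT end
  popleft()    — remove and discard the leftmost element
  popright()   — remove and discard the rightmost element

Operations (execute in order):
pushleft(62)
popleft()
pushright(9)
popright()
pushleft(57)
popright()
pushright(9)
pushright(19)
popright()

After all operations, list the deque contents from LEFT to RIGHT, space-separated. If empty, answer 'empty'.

Answer: 9

Derivation:
pushleft(62): [62]
popleft(): []
pushright(9): [9]
popright(): []
pushleft(57): [57]
popright(): []
pushright(9): [9]
pushright(19): [9, 19]
popright(): [9]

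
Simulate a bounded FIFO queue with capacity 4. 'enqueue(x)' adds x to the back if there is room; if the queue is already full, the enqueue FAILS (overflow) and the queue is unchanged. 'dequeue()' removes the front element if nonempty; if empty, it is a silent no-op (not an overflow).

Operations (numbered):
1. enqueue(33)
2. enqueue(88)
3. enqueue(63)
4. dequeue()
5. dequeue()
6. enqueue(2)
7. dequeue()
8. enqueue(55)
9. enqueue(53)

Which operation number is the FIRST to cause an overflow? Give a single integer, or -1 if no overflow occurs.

Answer: -1

Derivation:
1. enqueue(33): size=1
2. enqueue(88): size=2
3. enqueue(63): size=3
4. dequeue(): size=2
5. dequeue(): size=1
6. enqueue(2): size=2
7. dequeue(): size=1
8. enqueue(55): size=2
9. enqueue(53): size=3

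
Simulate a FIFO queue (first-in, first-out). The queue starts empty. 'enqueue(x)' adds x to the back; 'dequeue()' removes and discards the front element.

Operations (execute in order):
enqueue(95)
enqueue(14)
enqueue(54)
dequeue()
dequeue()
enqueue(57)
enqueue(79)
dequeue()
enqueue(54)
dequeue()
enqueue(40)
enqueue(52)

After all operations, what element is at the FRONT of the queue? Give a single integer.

enqueue(95): queue = [95]
enqueue(14): queue = [95, 14]
enqueue(54): queue = [95, 14, 54]
dequeue(): queue = [14, 54]
dequeue(): queue = [54]
enqueue(57): queue = [54, 57]
enqueue(79): queue = [54, 57, 79]
dequeue(): queue = [57, 79]
enqueue(54): queue = [57, 79, 54]
dequeue(): queue = [79, 54]
enqueue(40): queue = [79, 54, 40]
enqueue(52): queue = [79, 54, 40, 52]

Answer: 79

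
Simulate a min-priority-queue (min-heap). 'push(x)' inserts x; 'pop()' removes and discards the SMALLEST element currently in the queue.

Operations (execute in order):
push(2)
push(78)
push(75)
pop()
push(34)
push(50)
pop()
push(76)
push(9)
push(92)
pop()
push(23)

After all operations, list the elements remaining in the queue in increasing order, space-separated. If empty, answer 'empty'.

Answer: 23 50 75 76 78 92

Derivation:
push(2): heap contents = [2]
push(78): heap contents = [2, 78]
push(75): heap contents = [2, 75, 78]
pop() → 2: heap contents = [75, 78]
push(34): heap contents = [34, 75, 78]
push(50): heap contents = [34, 50, 75, 78]
pop() → 34: heap contents = [50, 75, 78]
push(76): heap contents = [50, 75, 76, 78]
push(9): heap contents = [9, 50, 75, 76, 78]
push(92): heap contents = [9, 50, 75, 76, 78, 92]
pop() → 9: heap contents = [50, 75, 76, 78, 92]
push(23): heap contents = [23, 50, 75, 76, 78, 92]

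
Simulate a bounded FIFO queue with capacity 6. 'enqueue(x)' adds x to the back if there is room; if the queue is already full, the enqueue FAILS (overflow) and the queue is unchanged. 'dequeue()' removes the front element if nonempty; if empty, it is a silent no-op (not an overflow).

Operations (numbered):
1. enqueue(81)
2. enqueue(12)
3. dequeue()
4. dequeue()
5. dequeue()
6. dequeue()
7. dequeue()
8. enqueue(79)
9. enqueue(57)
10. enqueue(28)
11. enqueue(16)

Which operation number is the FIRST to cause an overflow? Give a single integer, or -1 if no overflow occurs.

Answer: -1

Derivation:
1. enqueue(81): size=1
2. enqueue(12): size=2
3. dequeue(): size=1
4. dequeue(): size=0
5. dequeue(): empty, no-op, size=0
6. dequeue(): empty, no-op, size=0
7. dequeue(): empty, no-op, size=0
8. enqueue(79): size=1
9. enqueue(57): size=2
10. enqueue(28): size=3
11. enqueue(16): size=4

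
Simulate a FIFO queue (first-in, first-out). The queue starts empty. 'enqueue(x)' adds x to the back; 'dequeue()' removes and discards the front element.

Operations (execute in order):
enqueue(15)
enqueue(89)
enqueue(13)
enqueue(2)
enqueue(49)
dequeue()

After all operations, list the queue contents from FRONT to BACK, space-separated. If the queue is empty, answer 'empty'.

Answer: 89 13 2 49

Derivation:
enqueue(15): [15]
enqueue(89): [15, 89]
enqueue(13): [15, 89, 13]
enqueue(2): [15, 89, 13, 2]
enqueue(49): [15, 89, 13, 2, 49]
dequeue(): [89, 13, 2, 49]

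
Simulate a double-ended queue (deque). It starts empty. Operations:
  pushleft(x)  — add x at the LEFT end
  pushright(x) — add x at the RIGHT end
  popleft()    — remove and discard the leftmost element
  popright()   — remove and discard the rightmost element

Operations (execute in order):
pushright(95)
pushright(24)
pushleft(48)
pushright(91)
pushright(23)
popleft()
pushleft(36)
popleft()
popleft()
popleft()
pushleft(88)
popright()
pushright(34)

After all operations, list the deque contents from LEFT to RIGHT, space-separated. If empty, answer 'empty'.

pushright(95): [95]
pushright(24): [95, 24]
pushleft(48): [48, 95, 24]
pushright(91): [48, 95, 24, 91]
pushright(23): [48, 95, 24, 91, 23]
popleft(): [95, 24, 91, 23]
pushleft(36): [36, 95, 24, 91, 23]
popleft(): [95, 24, 91, 23]
popleft(): [24, 91, 23]
popleft(): [91, 23]
pushleft(88): [88, 91, 23]
popright(): [88, 91]
pushright(34): [88, 91, 34]

Answer: 88 91 34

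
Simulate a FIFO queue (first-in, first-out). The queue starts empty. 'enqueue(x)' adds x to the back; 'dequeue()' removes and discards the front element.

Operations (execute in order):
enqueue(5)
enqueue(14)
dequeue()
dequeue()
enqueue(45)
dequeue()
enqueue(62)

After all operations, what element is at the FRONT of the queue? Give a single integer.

enqueue(5): queue = [5]
enqueue(14): queue = [5, 14]
dequeue(): queue = [14]
dequeue(): queue = []
enqueue(45): queue = [45]
dequeue(): queue = []
enqueue(62): queue = [62]

Answer: 62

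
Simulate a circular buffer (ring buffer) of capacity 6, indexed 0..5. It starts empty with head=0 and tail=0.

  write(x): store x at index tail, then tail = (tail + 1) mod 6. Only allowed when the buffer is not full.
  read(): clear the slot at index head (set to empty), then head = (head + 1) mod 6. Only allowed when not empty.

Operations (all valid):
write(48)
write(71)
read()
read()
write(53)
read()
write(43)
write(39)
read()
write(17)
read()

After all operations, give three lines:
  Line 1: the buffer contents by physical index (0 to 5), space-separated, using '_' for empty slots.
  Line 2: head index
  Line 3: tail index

write(48): buf=[48 _ _ _ _ _], head=0, tail=1, size=1
write(71): buf=[48 71 _ _ _ _], head=0, tail=2, size=2
read(): buf=[_ 71 _ _ _ _], head=1, tail=2, size=1
read(): buf=[_ _ _ _ _ _], head=2, tail=2, size=0
write(53): buf=[_ _ 53 _ _ _], head=2, tail=3, size=1
read(): buf=[_ _ _ _ _ _], head=3, tail=3, size=0
write(43): buf=[_ _ _ 43 _ _], head=3, tail=4, size=1
write(39): buf=[_ _ _ 43 39 _], head=3, tail=5, size=2
read(): buf=[_ _ _ _ 39 _], head=4, tail=5, size=1
write(17): buf=[_ _ _ _ 39 17], head=4, tail=0, size=2
read(): buf=[_ _ _ _ _ 17], head=5, tail=0, size=1

Answer: _ _ _ _ _ 17
5
0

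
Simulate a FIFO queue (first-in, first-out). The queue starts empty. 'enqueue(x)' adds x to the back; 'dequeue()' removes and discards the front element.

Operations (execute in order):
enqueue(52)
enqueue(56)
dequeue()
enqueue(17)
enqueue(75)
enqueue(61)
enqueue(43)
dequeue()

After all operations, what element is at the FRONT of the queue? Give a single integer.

enqueue(52): queue = [52]
enqueue(56): queue = [52, 56]
dequeue(): queue = [56]
enqueue(17): queue = [56, 17]
enqueue(75): queue = [56, 17, 75]
enqueue(61): queue = [56, 17, 75, 61]
enqueue(43): queue = [56, 17, 75, 61, 43]
dequeue(): queue = [17, 75, 61, 43]

Answer: 17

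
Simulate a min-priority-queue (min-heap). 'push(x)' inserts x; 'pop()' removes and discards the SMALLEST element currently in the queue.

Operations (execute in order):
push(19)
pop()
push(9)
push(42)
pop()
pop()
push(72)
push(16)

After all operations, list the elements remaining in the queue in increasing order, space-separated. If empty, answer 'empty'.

Answer: 16 72

Derivation:
push(19): heap contents = [19]
pop() → 19: heap contents = []
push(9): heap contents = [9]
push(42): heap contents = [9, 42]
pop() → 9: heap contents = [42]
pop() → 42: heap contents = []
push(72): heap contents = [72]
push(16): heap contents = [16, 72]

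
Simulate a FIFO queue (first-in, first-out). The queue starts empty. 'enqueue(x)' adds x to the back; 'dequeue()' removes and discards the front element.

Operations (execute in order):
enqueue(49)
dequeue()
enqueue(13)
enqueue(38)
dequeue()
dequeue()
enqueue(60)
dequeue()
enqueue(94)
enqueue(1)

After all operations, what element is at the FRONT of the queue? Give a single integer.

enqueue(49): queue = [49]
dequeue(): queue = []
enqueue(13): queue = [13]
enqueue(38): queue = [13, 38]
dequeue(): queue = [38]
dequeue(): queue = []
enqueue(60): queue = [60]
dequeue(): queue = []
enqueue(94): queue = [94]
enqueue(1): queue = [94, 1]

Answer: 94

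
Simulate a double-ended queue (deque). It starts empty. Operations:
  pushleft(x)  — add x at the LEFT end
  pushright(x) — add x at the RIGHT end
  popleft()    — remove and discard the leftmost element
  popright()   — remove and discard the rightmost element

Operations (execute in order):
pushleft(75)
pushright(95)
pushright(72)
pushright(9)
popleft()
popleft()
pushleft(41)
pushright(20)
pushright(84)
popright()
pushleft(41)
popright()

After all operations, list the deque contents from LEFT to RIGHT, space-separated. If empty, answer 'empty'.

Answer: 41 41 72 9

Derivation:
pushleft(75): [75]
pushright(95): [75, 95]
pushright(72): [75, 95, 72]
pushright(9): [75, 95, 72, 9]
popleft(): [95, 72, 9]
popleft(): [72, 9]
pushleft(41): [41, 72, 9]
pushright(20): [41, 72, 9, 20]
pushright(84): [41, 72, 9, 20, 84]
popright(): [41, 72, 9, 20]
pushleft(41): [41, 41, 72, 9, 20]
popright(): [41, 41, 72, 9]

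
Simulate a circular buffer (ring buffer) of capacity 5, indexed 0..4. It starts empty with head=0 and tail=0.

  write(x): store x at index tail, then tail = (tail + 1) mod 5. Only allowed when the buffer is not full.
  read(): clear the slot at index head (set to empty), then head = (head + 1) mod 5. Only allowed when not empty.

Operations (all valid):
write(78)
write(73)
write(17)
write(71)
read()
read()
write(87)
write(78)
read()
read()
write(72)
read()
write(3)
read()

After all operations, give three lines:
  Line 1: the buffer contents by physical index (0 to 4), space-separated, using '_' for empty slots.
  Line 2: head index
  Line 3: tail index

write(78): buf=[78 _ _ _ _], head=0, tail=1, size=1
write(73): buf=[78 73 _ _ _], head=0, tail=2, size=2
write(17): buf=[78 73 17 _ _], head=0, tail=3, size=3
write(71): buf=[78 73 17 71 _], head=0, tail=4, size=4
read(): buf=[_ 73 17 71 _], head=1, tail=4, size=3
read(): buf=[_ _ 17 71 _], head=2, tail=4, size=2
write(87): buf=[_ _ 17 71 87], head=2, tail=0, size=3
write(78): buf=[78 _ 17 71 87], head=2, tail=1, size=4
read(): buf=[78 _ _ 71 87], head=3, tail=1, size=3
read(): buf=[78 _ _ _ 87], head=4, tail=1, size=2
write(72): buf=[78 72 _ _ 87], head=4, tail=2, size=3
read(): buf=[78 72 _ _ _], head=0, tail=2, size=2
write(3): buf=[78 72 3 _ _], head=0, tail=3, size=3
read(): buf=[_ 72 3 _ _], head=1, tail=3, size=2

Answer: _ 72 3 _ _
1
3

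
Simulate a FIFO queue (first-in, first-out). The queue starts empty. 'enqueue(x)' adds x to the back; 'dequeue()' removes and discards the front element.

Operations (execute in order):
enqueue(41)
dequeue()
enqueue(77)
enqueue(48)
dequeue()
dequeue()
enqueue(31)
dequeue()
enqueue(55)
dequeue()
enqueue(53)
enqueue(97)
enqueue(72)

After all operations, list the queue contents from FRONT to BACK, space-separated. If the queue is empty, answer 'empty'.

Answer: 53 97 72

Derivation:
enqueue(41): [41]
dequeue(): []
enqueue(77): [77]
enqueue(48): [77, 48]
dequeue(): [48]
dequeue(): []
enqueue(31): [31]
dequeue(): []
enqueue(55): [55]
dequeue(): []
enqueue(53): [53]
enqueue(97): [53, 97]
enqueue(72): [53, 97, 72]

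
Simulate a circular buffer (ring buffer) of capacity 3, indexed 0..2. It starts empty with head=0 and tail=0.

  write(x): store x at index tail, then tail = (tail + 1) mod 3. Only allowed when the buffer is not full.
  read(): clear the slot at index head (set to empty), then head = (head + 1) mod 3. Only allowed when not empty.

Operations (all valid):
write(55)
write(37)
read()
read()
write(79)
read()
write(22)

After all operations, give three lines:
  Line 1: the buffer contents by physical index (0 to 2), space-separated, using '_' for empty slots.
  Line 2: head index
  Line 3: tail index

Answer: 22 _ _
0
1

Derivation:
write(55): buf=[55 _ _], head=0, tail=1, size=1
write(37): buf=[55 37 _], head=0, tail=2, size=2
read(): buf=[_ 37 _], head=1, tail=2, size=1
read(): buf=[_ _ _], head=2, tail=2, size=0
write(79): buf=[_ _ 79], head=2, tail=0, size=1
read(): buf=[_ _ _], head=0, tail=0, size=0
write(22): buf=[22 _ _], head=0, tail=1, size=1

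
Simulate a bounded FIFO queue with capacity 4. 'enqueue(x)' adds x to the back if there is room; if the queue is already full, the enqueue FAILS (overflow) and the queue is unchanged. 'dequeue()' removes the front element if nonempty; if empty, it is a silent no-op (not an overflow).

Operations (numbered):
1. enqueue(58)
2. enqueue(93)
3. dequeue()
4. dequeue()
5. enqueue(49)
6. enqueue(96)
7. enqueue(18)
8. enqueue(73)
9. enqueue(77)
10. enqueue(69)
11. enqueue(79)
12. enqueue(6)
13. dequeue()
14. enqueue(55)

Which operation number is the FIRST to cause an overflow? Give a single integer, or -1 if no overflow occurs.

Answer: 9

Derivation:
1. enqueue(58): size=1
2. enqueue(93): size=2
3. dequeue(): size=1
4. dequeue(): size=0
5. enqueue(49): size=1
6. enqueue(96): size=2
7. enqueue(18): size=3
8. enqueue(73): size=4
9. enqueue(77): size=4=cap → OVERFLOW (fail)
10. enqueue(69): size=4=cap → OVERFLOW (fail)
11. enqueue(79): size=4=cap → OVERFLOW (fail)
12. enqueue(6): size=4=cap → OVERFLOW (fail)
13. dequeue(): size=3
14. enqueue(55): size=4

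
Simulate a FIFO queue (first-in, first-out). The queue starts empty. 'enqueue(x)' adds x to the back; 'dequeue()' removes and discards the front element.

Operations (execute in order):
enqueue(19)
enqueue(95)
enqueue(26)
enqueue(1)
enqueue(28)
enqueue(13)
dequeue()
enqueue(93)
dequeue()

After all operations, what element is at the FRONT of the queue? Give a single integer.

enqueue(19): queue = [19]
enqueue(95): queue = [19, 95]
enqueue(26): queue = [19, 95, 26]
enqueue(1): queue = [19, 95, 26, 1]
enqueue(28): queue = [19, 95, 26, 1, 28]
enqueue(13): queue = [19, 95, 26, 1, 28, 13]
dequeue(): queue = [95, 26, 1, 28, 13]
enqueue(93): queue = [95, 26, 1, 28, 13, 93]
dequeue(): queue = [26, 1, 28, 13, 93]

Answer: 26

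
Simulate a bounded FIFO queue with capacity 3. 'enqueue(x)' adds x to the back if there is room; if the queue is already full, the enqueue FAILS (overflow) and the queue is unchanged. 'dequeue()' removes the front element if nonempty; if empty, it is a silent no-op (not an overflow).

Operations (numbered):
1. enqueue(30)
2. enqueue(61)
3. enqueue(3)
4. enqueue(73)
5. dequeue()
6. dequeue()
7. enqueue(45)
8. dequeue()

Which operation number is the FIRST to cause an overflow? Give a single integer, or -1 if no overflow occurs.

Answer: 4

Derivation:
1. enqueue(30): size=1
2. enqueue(61): size=2
3. enqueue(3): size=3
4. enqueue(73): size=3=cap → OVERFLOW (fail)
5. dequeue(): size=2
6. dequeue(): size=1
7. enqueue(45): size=2
8. dequeue(): size=1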